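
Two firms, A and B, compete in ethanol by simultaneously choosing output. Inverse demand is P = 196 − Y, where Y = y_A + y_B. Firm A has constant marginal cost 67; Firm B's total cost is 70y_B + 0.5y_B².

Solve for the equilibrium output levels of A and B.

Firm A's profit: π = y_A(196 − (y_A + y_B)) − 67y_A.
∂π/∂y_A = 129 − 2y_A − y_B = 0, so y_A = 64.5 − 0.5y_B.
For B: ∂π/∂y_B = 126 − 3y_B − y_A = 0 ⇒ y_B = 42 − (1/3)y_A.
Substituting the second reaction function into the first: y_A = 64.5 − 0.5(42 − (1/3)y_A), which gives (5/6)y_A = 43.5 ⇒ y_A = 52.2.
Then y_B = 42 − (1/3)·52.2 = 24.6.

52.2, 24.6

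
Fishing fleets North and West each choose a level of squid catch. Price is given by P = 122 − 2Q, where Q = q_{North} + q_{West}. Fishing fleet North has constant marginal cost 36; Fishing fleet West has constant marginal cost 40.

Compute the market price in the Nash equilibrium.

66

Fishing fleet North's profit: π = q_{North}(122 − 2(q_{North} + q_{West})) − 36q_{North}.
∂π/∂q_{North} = 86 − 4q_{North} − 2q_{West} = 0, so q_{North} = 21.5 − 0.5q_{West}.
By the same steps for West: q_{West} = 20.5 − 0.5q_{North}.
Plugging q_{West} into North's best response: q_{North} = 21.5 − 0.5(20.5 − 0.5q_{North}) ⇒ 0.75q_{North} = 11.25, so q_{North} = 15.
Then q_{West} = 20.5 − 0.5·15 = 13.
Equilibrium price: P = 122 − 2·28 = 66.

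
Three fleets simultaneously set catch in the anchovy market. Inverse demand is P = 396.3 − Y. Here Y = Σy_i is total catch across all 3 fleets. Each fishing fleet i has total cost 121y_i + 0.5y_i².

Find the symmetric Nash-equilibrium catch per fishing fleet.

A representative fishing fleet's profit is π_i = y_i(396.3 − Y) − 121y_i − 0.5y_i², with Y = y_i + Σ_{j≠i} y_j.
First-order condition: 275.3 − 3y_i − Σ_{j≠i} y_j = 0.
With identical fishing fleets, set every y_j = y: then 275.3 − 3y − 2y = 0, i.e. y = 275.3/5 = 55.06.

55.06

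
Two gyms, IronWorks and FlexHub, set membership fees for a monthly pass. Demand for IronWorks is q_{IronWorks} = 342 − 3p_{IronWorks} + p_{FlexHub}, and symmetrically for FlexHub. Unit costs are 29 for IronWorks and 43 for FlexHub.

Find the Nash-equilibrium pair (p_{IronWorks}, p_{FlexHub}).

87, 93

IronWorks's profit: π = (p_{IronWorks} − 29)(342 − 3p_{IronWorks} + p_{FlexHub}).
∂π/∂p_{IronWorks} = 429 − 6p_{IronWorks} + p_{FlexHub} = 0 ⇒ p_{IronWorks} = 71.5 + (1/6)p_{FlexHub}.
Similarly p_{FlexHub} = 78.5 + (1/6)p_{IronWorks}.
Plugging p_{FlexHub} into IronWorks's best response: p_{IronWorks} = 71.5 + (1/6)(78.5 + (1/6)p_{IronWorks}) ⇒ (35/36)p_{IronWorks} = 1015/12, so p_{IronWorks} = 87.
Then p_{FlexHub} = 78.5 + (1/6)·87 = 93.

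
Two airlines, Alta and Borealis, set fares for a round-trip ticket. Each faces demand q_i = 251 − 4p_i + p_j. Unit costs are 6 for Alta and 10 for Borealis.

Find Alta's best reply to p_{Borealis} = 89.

45.5

Alta's profit: π = (p_{Alta} − 6)(251 − 4p_{Alta} + p_{Borealis}).
∂π/∂p_{Alta} = 275 − 8p_{Alta} + p_{Borealis} = 0 ⇒ p_{Alta} = 34.375 + 0.125p_{Borealis}.
At p_{Borealis} = 89: p_{Alta} = 34.375 + 0.125·89 = 45.5.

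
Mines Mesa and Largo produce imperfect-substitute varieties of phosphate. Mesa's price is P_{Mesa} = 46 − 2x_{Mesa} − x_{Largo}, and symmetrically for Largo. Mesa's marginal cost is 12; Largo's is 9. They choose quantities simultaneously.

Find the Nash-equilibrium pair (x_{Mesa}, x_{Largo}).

Mine Mesa's profit: π = x_{Mesa}(46 − 2x_{Mesa} − x_{Largo}) − 12x_{Mesa}.
∂π/∂x_{Mesa} = 34 − 4x_{Mesa} − x_{Largo} = 0 ⇒ x_{Mesa} = 8.5 − 0.25x_{Largo}.
Similarly x_{Largo} = 9.25 − 0.25x_{Mesa}.
Substituting the second reaction function into the first: x_{Mesa} = 8.5 − 0.25(9.25 − 0.25x_{Mesa}), which gives 0.9375x_{Mesa} = 6.1875 ⇒ x_{Mesa} = 6.6.
Then x_{Largo} = 9.25 − 0.25·6.6 = 7.6.

6.6, 7.6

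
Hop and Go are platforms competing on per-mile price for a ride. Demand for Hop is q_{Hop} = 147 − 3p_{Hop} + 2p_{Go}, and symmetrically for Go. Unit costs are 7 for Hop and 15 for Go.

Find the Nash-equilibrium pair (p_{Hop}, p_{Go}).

Hop's profit: π = (p_{Hop} − 7)(147 − 3p_{Hop} + 2p_{Go}).
∂π/∂p_{Hop} = 168 − 6p_{Hop} + 2p_{Go} = 0 ⇒ p_{Hop} = 28 + (1/3)p_{Go}.
Similarly p_{Go} = 32 + (1/3)p_{Hop}.
Solving the two reaction functions simultaneously: (1 − (1/3)(1/3))p_{Hop} = 28 + (1/3)·32, so (8/9)p_{Hop} = 116/3 and p_{Hop} = 43.5.
Then p_{Go} = 32 + (1/3)·43.5 = 46.5.

43.5, 46.5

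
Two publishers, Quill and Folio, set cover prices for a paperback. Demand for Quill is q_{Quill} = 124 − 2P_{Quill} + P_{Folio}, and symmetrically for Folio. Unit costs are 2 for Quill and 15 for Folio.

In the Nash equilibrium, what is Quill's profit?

Quill's profit: π = (P_{Quill} − 2)(124 − 2P_{Quill} + P_{Folio}).
∂π/∂P_{Quill} = 128 − 4P_{Quill} + P_{Folio} = 0 ⇒ P_{Quill} = 32 + 0.25P_{Folio}.
Similarly P_{Folio} = 38.5 + 0.25P_{Quill}.
Plugging P_{Folio} into Quill's best response: P_{Quill} = 32 + 0.25(38.5 + 0.25P_{Quill}) ⇒ 0.9375P_{Quill} = 41.625, so P_{Quill} = 44.4.
Then P_{Folio} = 38.5 + 0.25·44.4 = 49.6.
q_{Quill} = 124 − 2·44.4 + 49.6 = 84.8.
Profit = (44.4 − 2)·84.8 = 3595.52.

3595.52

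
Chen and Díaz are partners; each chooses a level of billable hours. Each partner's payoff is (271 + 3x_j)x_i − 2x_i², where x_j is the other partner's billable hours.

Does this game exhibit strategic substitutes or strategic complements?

Chen's payoff is (271 + 3x_D)x_C − 2x_C².
∂π/∂x_C = 271 + 3x_D − 4x_C = 0, so x_C = 67.75 + 0.75x_D.
The best-response slope dx_C/dx_D = 0.75 > 0: the reaction function is upward-sloping, so the choices are strategic complements.

strategic complements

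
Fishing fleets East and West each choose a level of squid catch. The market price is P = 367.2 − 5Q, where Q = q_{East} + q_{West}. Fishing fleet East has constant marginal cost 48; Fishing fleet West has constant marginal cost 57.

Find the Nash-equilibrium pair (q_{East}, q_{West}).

Fishing fleet East's profit: π = q_{East}(367.2 − 5(q_{East} + q_{West})) − 48q_{East}.
∂π/∂q_{East} = 319.2 − 10q_{East} − 5q_{West} = 0, so q_{East} = 31.92 − 0.5q_{West}.
By the same steps for West: q_{West} = 31.02 − 0.5q_{East}.
Solving the two reaction functions simultaneously: (1 − (−0.5)(−0.5))q_{East} = 31.92 − 0.5·31.02, so 0.75q_{East} = 16.41 and q_{East} = 21.88.
Then q_{West} = 31.02 − 0.5·21.88 = 20.08.

21.88, 20.08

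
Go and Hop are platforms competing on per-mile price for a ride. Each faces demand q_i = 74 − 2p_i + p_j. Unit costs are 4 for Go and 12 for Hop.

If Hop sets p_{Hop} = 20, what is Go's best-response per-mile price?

25.5

Go's profit: π = (p_{Go} − 4)(74 − 2p_{Go} + p_{Hop}).
∂π/∂p_{Go} = 82 − 4p_{Go} + p_{Hop} = 0 ⇒ p_{Go} = 20.5 + 0.25p_{Hop}.
At p_{Hop} = 20: p_{Go} = 20.5 + 0.25·20 = 25.5.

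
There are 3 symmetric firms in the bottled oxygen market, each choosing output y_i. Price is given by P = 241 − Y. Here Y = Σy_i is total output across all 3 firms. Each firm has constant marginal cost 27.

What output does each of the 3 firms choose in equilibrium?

A representative firm's profit is π_i = y_i(241 − Y) − 27y_i, with Y = y_i + Σ_{j≠i} y_j.
First-order condition: 214 − 2y_i − Σ_{j≠i} y_j = 0.
In a symmetric equilibrium every firm chooses the same y, so Σ_{j≠i} y_j = 2y. The condition becomes 214 − 4y = 0, giving y = 214/4 = 53.5.

53.5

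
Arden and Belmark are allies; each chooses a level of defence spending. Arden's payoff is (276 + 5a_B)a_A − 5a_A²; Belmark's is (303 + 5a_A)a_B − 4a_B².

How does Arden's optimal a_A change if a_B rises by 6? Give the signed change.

Expanding Arden's payoff: 276a_A + 5a_Ba_A − 5a_A².
∂π/∂a_A = 276 + 5a_B − 10a_A = 0, so a_A = 27.6 + 0.5a_B.
The reaction-function slope is 0.5, so a 6-unit rise in a_B moves a_A by 0.5 × 6 = 3. Arden's best response rises — the actions are strategic complements.

3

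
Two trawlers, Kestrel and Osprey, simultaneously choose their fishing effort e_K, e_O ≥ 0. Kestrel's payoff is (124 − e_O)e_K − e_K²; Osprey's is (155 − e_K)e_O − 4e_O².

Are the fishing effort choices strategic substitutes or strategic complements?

Expanding Kestrel's payoff: 124e_K − e_Oe_K − e_K².
∂π/∂e_K = 124 − e_O − 2e_K = 0, so e_K = 62 − 0.5e_O.
The best-response slope de_K/de_O = −0.5 < 0: the reaction function is downward-sloping, so the choices are strategic substitutes.

strategic substitutes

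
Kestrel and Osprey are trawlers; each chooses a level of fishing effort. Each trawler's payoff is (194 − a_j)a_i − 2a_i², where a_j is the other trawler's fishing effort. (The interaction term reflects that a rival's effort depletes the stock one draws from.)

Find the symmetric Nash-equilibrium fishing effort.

Kestrel's payoff is (194 − a_O)a_K − 2a_K².
∂π/∂a_K = 194 − a_O − 4a_K = 0, so a_K = 48.5 − 0.25a_O.
Setting a_K = a_O in the reaction function: a_K = 48.5 − 0.25a_K, so a_K = 48.5 / 1.25 = 38.8.

38.8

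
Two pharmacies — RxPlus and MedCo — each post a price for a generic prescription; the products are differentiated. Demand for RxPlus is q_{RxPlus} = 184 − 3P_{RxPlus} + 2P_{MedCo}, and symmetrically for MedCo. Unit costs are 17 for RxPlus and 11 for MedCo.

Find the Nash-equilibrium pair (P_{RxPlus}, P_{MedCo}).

57.625, 55.375

RxPlus's profit: π = (P_{RxPlus} − 17)(184 − 3P_{RxPlus} + 2P_{MedCo}).
∂π/∂P_{RxPlus} = 235 − 6P_{RxPlus} + 2P_{MedCo} = 0 ⇒ P_{RxPlus} = 235/6 + (1/3)P_{MedCo}.
Similarly P_{MedCo} = 217/6 + (1/3)P_{RxPlus}.
Solving the two reaction functions simultaneously: (1 − (1/3)(1/3))P_{RxPlus} = 235/6 + (1/3)·(217/6), so (8/9)P_{RxPlus} = 461/9 and P_{RxPlus} = 57.625.
Then P_{MedCo} = 217/6 + (1/3)·57.625 = 55.375.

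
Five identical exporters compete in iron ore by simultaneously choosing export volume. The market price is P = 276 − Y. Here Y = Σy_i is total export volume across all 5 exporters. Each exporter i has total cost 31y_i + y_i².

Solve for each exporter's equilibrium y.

A representative exporter's profit is π_i = y_i(276 − Y) − 31y_i − y_i², with Y = y_i + Σ_{j≠i} y_j.
First-order condition: 245 − 4y_i − Σ_{j≠i} y_j = 0.
With identical exporters, set every y_j = y: then 245 − 4y − 4y = 0, i.e. y = 245/8 = 30.625.

30.625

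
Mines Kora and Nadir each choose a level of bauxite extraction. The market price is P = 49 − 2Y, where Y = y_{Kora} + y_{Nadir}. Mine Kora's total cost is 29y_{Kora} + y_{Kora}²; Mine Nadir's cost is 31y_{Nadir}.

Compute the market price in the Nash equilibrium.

Mine Kora's profit: π = y_{Kora}(49 − 2(y_{Kora} + y_{Nadir})) − 29y_{Kora} − y_{Kora}².
∂π/∂y_{Kora} = 20 − 6y_{Kora} − 2y_{Nadir} = 0, so y_{Kora} = 10/3 − (1/3)y_{Nadir}.
For Nadir: ∂π/∂y_{Nadir} = 18 − 4y_{Nadir} − 2y_{Kora} = 0 ⇒ y_{Nadir} = 4.5 − 0.5y_{Kora}.
Substituting the second reaction function into the first: y_{Kora} = 10/3 − (1/3)(4.5 − 0.5y_{Kora}), which gives (5/6)y_{Kora} = 11/6 ⇒ y_{Kora} = 2.2.
Then y_{Nadir} = 4.5 − 0.5·2.2 = 3.4.
Equilibrium price: P = 49 − 2·5.6 = 37.8.

37.8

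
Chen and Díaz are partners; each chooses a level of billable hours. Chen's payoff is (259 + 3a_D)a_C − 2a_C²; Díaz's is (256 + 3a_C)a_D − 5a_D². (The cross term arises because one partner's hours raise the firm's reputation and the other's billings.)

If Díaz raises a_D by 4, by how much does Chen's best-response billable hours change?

3

Expanding Chen's payoff: 259a_C + 3a_Da_C − 2a_C².
∂π/∂a_C = 259 + 3a_D − 4a_C = 0, so a_C = 64.75 + 0.75a_D.
The reaction-function slope is 0.75, so a 4-unit rise in a_D moves a_C by 0.75 × 4 = 3. Chen's best response rises — the actions are strategic complements.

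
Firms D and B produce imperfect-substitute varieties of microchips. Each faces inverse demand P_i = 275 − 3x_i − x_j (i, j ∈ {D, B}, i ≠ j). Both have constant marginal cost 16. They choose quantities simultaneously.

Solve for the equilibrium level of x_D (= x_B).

37

Firm D's profit: π = x_D(275 − 3x_D − x_B) − 16x_D.
∂π/∂x_D = 259 − 6x_D − x_B = 0 ⇒ x_D = 259/6 − (1/6)x_B.
Setting x_D = x_B in the reaction function: x_D = 259/6 − (1/6)x_D, so x_D = (259/6) / (7/6) = 37.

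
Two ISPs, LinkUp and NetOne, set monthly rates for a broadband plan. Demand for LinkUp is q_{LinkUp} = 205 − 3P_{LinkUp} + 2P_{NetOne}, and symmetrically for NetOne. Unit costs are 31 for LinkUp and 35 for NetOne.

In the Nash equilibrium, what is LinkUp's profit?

5874.1875

LinkUp's profit: π = (P_{LinkUp} − 31)(205 − 3P_{LinkUp} + 2P_{NetOne}).
∂π/∂P_{LinkUp} = 298 − 6P_{LinkUp} + 2P_{NetOne} = 0 ⇒ P_{LinkUp} = 149/3 + (1/3)P_{NetOne}.
Similarly P_{NetOne} = 155/3 + (1/3)P_{LinkUp}.
Plugging P_{NetOne} into LinkUp's best response: P_{LinkUp} = 149/3 + (1/3)(155/3 + (1/3)P_{LinkUp}) ⇒ (8/9)P_{LinkUp} = 602/9, so P_{LinkUp} = 75.25.
Then P_{NetOne} = 155/3 + (1/3)·75.25 = 76.75.
q_{LinkUp} = 205 − 3·75.25 + 2·76.75 = 132.75.
Profit = (75.25 − 31)·132.75 = 5874.1875.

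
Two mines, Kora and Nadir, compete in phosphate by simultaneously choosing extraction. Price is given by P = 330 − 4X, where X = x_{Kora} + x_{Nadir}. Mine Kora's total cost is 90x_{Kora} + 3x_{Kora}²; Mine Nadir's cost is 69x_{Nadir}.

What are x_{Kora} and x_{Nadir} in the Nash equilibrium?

9.125, 28.0625

Mine Kora's profit: π = x_{Kora}(330 − 4(x_{Kora} + x_{Nadir})) − 90x_{Kora} − 3x_{Kora}².
∂π/∂x_{Kora} = 240 − 14x_{Kora} − 4x_{Nadir} = 0, so x_{Kora} = 120/7 − (2/7)x_{Nadir}.
For Nadir: ∂π/∂x_{Nadir} = 261 − 8x_{Nadir} − 4x_{Kora} = 0 ⇒ x_{Nadir} = 32.625 − 0.5x_{Kora}.
Substituting the second reaction function into the first: x_{Kora} = 120/7 − (2/7)(32.625 − 0.5x_{Kora}), which gives (6/7)x_{Kora} = 219/28 ⇒ x_{Kora} = 9.125.
Then x_{Nadir} = 32.625 − 0.5·9.125 = 28.0625.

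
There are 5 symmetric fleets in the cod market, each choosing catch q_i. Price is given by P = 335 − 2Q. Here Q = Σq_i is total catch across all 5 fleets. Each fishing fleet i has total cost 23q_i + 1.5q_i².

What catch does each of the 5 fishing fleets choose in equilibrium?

20.8

A representative fishing fleet's profit is π_i = q_i(335 − 2Q) − 23q_i − 1.5q_i², with Q = q_i + Σ_{j≠i} q_j.
First-order condition: 312 − 7q_i − 2Σ_{j≠i} q_j = 0.
With identical fishing fleets, set every q_j = q: then 312 − 7q − 8q = 0, i.e. q = 312/15 = 20.8.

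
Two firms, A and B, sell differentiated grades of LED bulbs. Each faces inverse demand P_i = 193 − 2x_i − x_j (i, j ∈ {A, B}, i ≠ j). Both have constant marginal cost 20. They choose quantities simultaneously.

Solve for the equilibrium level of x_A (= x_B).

Firm A's profit: π = x_A(193 − 2x_A − x_B) − 20x_A.
∂π/∂x_A = 173 − 4x_A − x_B = 0 ⇒ x_A = 43.25 − 0.25x_B.
By symmetry x_B = x_A; substituting into the reaction function, 1.25x_A = 43.25 and x_A = 34.6.

34.6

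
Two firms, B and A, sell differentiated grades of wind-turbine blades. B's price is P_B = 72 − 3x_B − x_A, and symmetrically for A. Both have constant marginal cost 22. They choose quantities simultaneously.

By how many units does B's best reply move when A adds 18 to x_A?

Firm B's profit: π = x_B(72 − 3x_B − x_A) − 22x_B.
∂π/∂x_B = 50 − 6x_B − x_A = 0 ⇒ x_B = 25/3 − (1/6)x_A.
The reaction-function slope is −1/6, so an 18-unit rise in x_A moves x_B by −1/6 × 18 = −3. B's best response falls — the actions are strategic substitutes.

-3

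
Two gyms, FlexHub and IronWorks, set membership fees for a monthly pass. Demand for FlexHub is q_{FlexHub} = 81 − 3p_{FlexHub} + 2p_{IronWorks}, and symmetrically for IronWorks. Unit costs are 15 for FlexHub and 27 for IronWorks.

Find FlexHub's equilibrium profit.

1054.6875

FlexHub's profit: π = (p_{FlexHub} − 15)(81 − 3p_{FlexHub} + 2p_{IronWorks}).
∂π/∂p_{FlexHub} = 126 − 6p_{FlexHub} + 2p_{IronWorks} = 0 ⇒ p_{FlexHub} = 21 + (1/3)p_{IronWorks}.
Similarly p_{IronWorks} = 27 + (1/3)p_{FlexHub}.
Solving the two reaction functions simultaneously: (1 − (1/3)(1/3))p_{FlexHub} = 21 + (1/3)·27, so (8/9)p_{FlexHub} = 30 and p_{FlexHub} = 33.75.
Then p_{IronWorks} = 27 + (1/3)·33.75 = 38.25.
q_{FlexHub} = 81 − 3·33.75 + 2·38.25 = 56.25.
Profit = (33.75 − 15)·56.25 = 1054.6875.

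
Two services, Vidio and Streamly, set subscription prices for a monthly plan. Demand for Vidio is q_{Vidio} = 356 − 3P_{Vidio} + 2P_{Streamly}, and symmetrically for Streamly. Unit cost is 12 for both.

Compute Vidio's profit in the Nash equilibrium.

22188

Vidio's profit: π = (P_{Vidio} − 12)(356 − 3P_{Vidio} + 2P_{Streamly}).
∂π/∂P_{Vidio} = 392 − 6P_{Vidio} + 2P_{Streamly} = 0 ⇒ P_{Vidio} = 196/3 + (1/3)P_{Streamly}.
By symmetry P_{Streamly} = P_{Vidio}; substituting into the reaction function, (2/3)P_{Vidio} = 196/3 and P_{Vidio} = 98.
q_{Vidio} = 356 − 3·98 + 2·98 = 258.
Profit = (98 − 12)·258 = 22188.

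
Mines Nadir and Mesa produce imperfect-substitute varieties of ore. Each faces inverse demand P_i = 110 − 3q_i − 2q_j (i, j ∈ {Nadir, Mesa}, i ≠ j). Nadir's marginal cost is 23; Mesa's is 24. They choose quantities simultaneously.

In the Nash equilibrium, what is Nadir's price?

Mine Nadir's profit: π = q_{Nadir}(110 − 3q_{Nadir} − 2q_{Mesa}) − 23q_{Nadir}.
∂π/∂q_{Nadir} = 87 − 6q_{Nadir} − 2q_{Mesa} = 0 ⇒ q_{Nadir} = 14.5 − (1/3)q_{Mesa}.
Similarly q_{Mesa} = 43/3 − (1/3)q_{Nadir}.
Solving the two reaction functions simultaneously: (1 − (−1/3)(−1/3))q_{Nadir} = 14.5 − (1/3)·(43/3), so (8/9)q_{Nadir} = 175/18 and q_{Nadir} = 10.9375.
Then q_{Mesa} = 43/3 − (1/3)·10.9375 = 10.6875.
P_{Nadir} = 110 − 3·10.9375 − 2·10.6875 = 55.8125.

55.8125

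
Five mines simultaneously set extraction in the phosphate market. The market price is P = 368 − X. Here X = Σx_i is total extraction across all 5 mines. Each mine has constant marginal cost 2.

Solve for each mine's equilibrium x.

A representative mine's profit is π_i = x_i(368 − X) − 2x_i, with X = x_i + Σ_{j≠i} x_j.
First-order condition: 366 − 2x_i − Σ_{j≠i} x_j = 0.
In a symmetric equilibrium every mine chooses the same x, so Σ_{j≠i} x_j = 4x. The condition becomes 366 − 6x = 0, giving x = 366/6 = 61.

61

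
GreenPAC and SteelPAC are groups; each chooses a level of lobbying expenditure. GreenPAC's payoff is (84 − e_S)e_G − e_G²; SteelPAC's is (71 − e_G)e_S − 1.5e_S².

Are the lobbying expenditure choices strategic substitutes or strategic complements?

strategic substitutes

Expanding GreenPAC's payoff: 84e_G − e_Se_G − e_G².
∂π/∂e_G = 84 − e_S − 2e_G = 0, so e_G = 42 − 0.5e_S.
The best-response slope de_G/de_S = −0.5 < 0: the reaction function is downward-sloping, so the choices are strategic substitutes.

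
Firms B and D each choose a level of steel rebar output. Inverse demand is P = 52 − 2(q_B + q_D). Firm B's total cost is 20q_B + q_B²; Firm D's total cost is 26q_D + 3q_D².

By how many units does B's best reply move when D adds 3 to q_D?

-1

Firm B's profit: π = q_B(52 − 2(q_B + q_D)) − 20q_B − q_B².
∂π/∂q_B = 32 − 6q_B − 2q_D = 0, so q_B = 16/3 − (1/3)q_D.
The reaction-function slope is −1/3, so a 3-unit rise in q_D moves q_B by −1/3 × 3 = −1. B's best response falls — the actions are strategic substitutes.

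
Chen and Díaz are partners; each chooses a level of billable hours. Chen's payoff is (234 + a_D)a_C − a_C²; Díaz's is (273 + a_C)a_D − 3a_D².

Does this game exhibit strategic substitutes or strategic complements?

strategic complements

Expanding Chen's payoff: 234a_C + a_Da_C − a_C².
∂π/∂a_C = 234 + a_D − 2a_C = 0, so a_C = 117 + 0.5a_D.
The best-response slope da_C/da_D = 0.5 > 0: the reaction function is upward-sloping, so the choices are strategic complements.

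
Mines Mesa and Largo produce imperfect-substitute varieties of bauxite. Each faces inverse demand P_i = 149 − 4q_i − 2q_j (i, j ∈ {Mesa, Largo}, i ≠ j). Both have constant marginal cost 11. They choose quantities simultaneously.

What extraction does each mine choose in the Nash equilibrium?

Mine Mesa's profit: π = q_{Mesa}(149 − 4q_{Mesa} − 2q_{Largo}) − 11q_{Mesa}.
∂π/∂q_{Mesa} = 138 − 8q_{Mesa} − 2q_{Largo} = 0 ⇒ q_{Mesa} = 17.25 − 0.25q_{Largo}.
Setting q_{Mesa} = q_{Largo} in the reaction function: q_{Mesa} = 17.25 − 0.25q_{Mesa}, so q_{Mesa} = 17.25 / 1.25 = 13.8.

13.8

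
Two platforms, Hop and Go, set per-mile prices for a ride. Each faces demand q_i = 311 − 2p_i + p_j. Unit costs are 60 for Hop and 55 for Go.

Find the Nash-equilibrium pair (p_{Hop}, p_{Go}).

143, 141

Hop's profit: π = (p_{Hop} − 60)(311 − 2p_{Hop} + p_{Go}).
∂π/∂p_{Hop} = 431 − 4p_{Hop} + p_{Go} = 0 ⇒ p_{Hop} = 107.75 + 0.25p_{Go}.
Similarly p_{Go} = 105.25 + 0.25p_{Hop}.
Substituting the second reaction function into the first: p_{Hop} = 107.75 + 0.25(105.25 + 0.25p_{Hop}), which gives 0.9375p_{Hop} = 134.0625 ⇒ p_{Hop} = 143.
Then p_{Go} = 105.25 + 0.25·143 = 141.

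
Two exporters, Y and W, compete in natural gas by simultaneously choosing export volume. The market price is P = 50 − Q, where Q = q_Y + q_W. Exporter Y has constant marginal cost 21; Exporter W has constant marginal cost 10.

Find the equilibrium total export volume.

23

Exporter Y's profit: π = q_Y(50 − (q_Y + q_W)) − 21q_Y.
∂π/∂q_Y = 29 − 2q_Y − q_W = 0, so q_Y = 14.5 − 0.5q_W.
By the same steps for W: q_W = 20 − 0.5q_Y.
Solving the two reaction functions simultaneously: (1 − (−0.5)(−0.5))q_Y = 14.5 − 0.5·20, so 0.75q_Y = 4.5 and q_Y = 6.
Then q_W = 20 − 0.5·6 = 17.
Total export volume: 6 + 17 = 23.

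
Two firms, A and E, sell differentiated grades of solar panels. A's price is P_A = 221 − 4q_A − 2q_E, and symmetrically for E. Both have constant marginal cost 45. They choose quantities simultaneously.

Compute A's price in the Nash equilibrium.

Firm A's profit: π = q_A(221 − 4q_A − 2q_E) − 45q_A.
∂π/∂q_A = 176 − 8q_A − 2q_E = 0 ⇒ q_A = 22 − 0.25q_E.
Setting q_A = q_E in the reaction function: q_A = 22 − 0.25q_A, so q_A = 22 / 1.25 = 17.6.
P_A = 221 − 4·17.6 − 2·17.6 = 115.4.

115.4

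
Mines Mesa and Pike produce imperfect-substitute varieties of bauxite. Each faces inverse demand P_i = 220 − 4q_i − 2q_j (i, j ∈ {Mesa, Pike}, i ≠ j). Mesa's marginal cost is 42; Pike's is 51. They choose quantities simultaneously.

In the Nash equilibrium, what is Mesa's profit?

Mine Mesa's profit: π = q_{Mesa}(220 − 4q_{Mesa} − 2q_{Pike}) − 42q_{Mesa}.
∂π/∂q_{Mesa} = 178 − 8q_{Mesa} − 2q_{Pike} = 0 ⇒ q_{Mesa} = 22.25 − 0.25q_{Pike}.
Similarly q_{Pike} = 21.125 − 0.25q_{Mesa}.
Substituting the second reaction function into the first: q_{Mesa} = 22.25 − 0.25(21.125 − 0.25q_{Mesa}), which gives 0.9375q_{Mesa} = 543/32 ⇒ q_{Mesa} = 18.1.
Then q_{Pike} = 21.125 − 0.25·18.1 = 16.6.
P_{Mesa} = 220 − 4·18.1 − 2·16.6 = 114.4.
Profit = (114.4 − 42)·18.1 = 1310.44.

1310.44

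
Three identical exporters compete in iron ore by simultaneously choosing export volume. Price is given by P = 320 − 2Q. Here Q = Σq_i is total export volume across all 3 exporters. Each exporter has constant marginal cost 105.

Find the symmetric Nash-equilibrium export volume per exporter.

26.875

A representative exporter's profit is π_i = q_i(320 − 2Q) − 105q_i, with Q = q_i + Σ_{j≠i} q_j.
First-order condition: 215 − 4q_i − 2Σ_{j≠i} q_j = 0.
Imposing symmetry (q_j = q for all j) turns Σ_{j≠i} q_j into 2q, so 215 = 8q and q = 26.875.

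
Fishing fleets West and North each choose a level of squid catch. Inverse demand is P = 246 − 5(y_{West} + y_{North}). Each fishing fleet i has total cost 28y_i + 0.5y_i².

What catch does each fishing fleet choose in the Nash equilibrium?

13.625

Fishing fleet West's profit: π = y_{West}(246 − 5(y_{West} + y_{North})) − 28y_{West} − 0.5y_{West}².
∂π/∂y_{West} = 218 − 11y_{West} − 5y_{North} = 0, so y_{West} = 218/11 − (5/11)y_{North}.
By symmetry y_{North} = y_{West}; substituting into the reaction function, (16/11)y_{West} = 218/11 and y_{West} = 13.625.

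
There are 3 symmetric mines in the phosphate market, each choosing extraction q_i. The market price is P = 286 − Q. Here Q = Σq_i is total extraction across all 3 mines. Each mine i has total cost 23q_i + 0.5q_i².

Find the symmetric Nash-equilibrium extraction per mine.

A representative mine's profit is π_i = q_i(286 − Q) − 23q_i − 0.5q_i², with Q = q_i + Σ_{j≠i} q_j.
First-order condition: 263 − 3q_i − Σ_{j≠i} q_j = 0.
Imposing symmetry (q_j = q for all j) turns Σ_{j≠i} q_j into 2q, so 263 = 5q and q = 52.6.

52.6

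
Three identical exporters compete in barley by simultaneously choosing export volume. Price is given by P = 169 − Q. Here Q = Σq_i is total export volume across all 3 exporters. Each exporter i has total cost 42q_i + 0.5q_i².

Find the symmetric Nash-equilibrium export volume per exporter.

25.4

A representative exporter's profit is π_i = q_i(169 − Q) − 42q_i − 0.5q_i², with Q = q_i + Σ_{j≠i} q_j.
First-order condition: 127 − 3q_i − Σ_{j≠i} q_j = 0.
With identical exporters, set every q_j = q: then 127 − 3q − 2q = 0, i.e. q = 127/5 = 25.4.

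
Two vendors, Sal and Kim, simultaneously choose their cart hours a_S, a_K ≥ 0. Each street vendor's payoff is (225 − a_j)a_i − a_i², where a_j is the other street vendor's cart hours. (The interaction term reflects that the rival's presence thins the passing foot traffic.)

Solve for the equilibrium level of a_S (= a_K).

75

Sal's payoff is (225 − a_K)a_S − a_S².
∂π/∂a_S = 225 − a_K − 2a_S = 0, so a_S = 112.5 − 0.5a_K.
The game is symmetric, so in equilibrium a_K = a_S: the reaction function gives 1.5a_S = 112.5, hence a_S = 75.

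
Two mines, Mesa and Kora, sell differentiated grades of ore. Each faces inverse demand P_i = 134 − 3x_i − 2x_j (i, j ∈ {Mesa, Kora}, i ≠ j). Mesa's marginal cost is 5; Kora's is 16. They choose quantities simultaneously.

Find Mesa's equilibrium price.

55.4375

Mine Mesa's profit: π = x_{Mesa}(134 − 3x_{Mesa} − 2x_{Kora}) − 5x_{Mesa}.
∂π/∂x_{Mesa} = 129 − 6x_{Mesa} − 2x_{Kora} = 0 ⇒ x_{Mesa} = 21.5 − (1/3)x_{Kora}.
Similarly x_{Kora} = 59/3 − (1/3)x_{Mesa}.
Substituting the second reaction function into the first: x_{Mesa} = 21.5 − (1/3)(59/3 − (1/3)x_{Mesa}), which gives (8/9)x_{Mesa} = 269/18 ⇒ x_{Mesa} = 16.8125.
Then x_{Kora} = 59/3 − (1/3)·16.8125 = 14.0625.
P_{Mesa} = 134 − 3·16.8125 − 2·14.0625 = 55.4375.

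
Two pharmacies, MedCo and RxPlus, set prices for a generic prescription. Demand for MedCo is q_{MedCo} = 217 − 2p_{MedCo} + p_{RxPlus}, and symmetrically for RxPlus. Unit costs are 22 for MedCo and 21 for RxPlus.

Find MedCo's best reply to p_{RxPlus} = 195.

MedCo's profit: π = (p_{MedCo} − 22)(217 − 2p_{MedCo} + p_{RxPlus}).
∂π/∂p_{MedCo} = 261 − 4p_{MedCo} + p_{RxPlus} = 0 ⇒ p_{MedCo} = 65.25 + 0.25p_{RxPlus}.
At p_{RxPlus} = 195: p_{MedCo} = 65.25 + 0.25·195 = 114.

114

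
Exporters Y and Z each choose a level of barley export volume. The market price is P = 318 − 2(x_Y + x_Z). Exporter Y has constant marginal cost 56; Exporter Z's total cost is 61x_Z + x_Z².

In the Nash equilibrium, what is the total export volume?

Exporter Y's profit: π = x_Y(318 − 2(x_Y + x_Z)) − 56x_Y.
∂π/∂x_Y = 262 − 4x_Y − 2x_Z = 0, so x_Y = 65.5 − 0.5x_Z.
For Z: ∂π/∂x_Z = 257 − 6x_Z − 2x_Y = 0 ⇒ x_Z = 257/6 − (1/3)x_Y.
Solving the two reaction functions simultaneously: (1 − (−0.5)(−1/3))x_Y = 65.5 − 0.5·(257/6), so (5/6)x_Y = 529/12 and x_Y = 52.9.
Then x_Z = 257/6 − (1/3)·52.9 = 25.2.
Total export volume: 52.9 + 25.2 = 78.1.

78.1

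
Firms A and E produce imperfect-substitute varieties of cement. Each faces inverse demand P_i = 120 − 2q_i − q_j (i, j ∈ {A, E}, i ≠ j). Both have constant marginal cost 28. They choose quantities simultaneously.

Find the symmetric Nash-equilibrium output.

Firm A's profit: π = q_A(120 − 2q_A − q_E) − 28q_A.
∂π/∂q_A = 92 − 4q_A − q_E = 0 ⇒ q_A = 23 − 0.25q_E.
Setting q_A = q_E in the reaction function: q_A = 23 − 0.25q_A, so q_A = 23 / 1.25 = 18.4.

18.4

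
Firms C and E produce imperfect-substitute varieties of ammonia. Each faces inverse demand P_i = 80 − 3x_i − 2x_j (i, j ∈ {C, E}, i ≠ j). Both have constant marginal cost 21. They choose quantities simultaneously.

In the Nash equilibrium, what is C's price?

43.125

Firm C's profit: π = x_C(80 − 3x_C − 2x_E) − 21x_C.
∂π/∂x_C = 59 − 6x_C − 2x_E = 0 ⇒ x_C = 59/6 − (1/3)x_E.
The game is symmetric, so in equilibrium x_E = x_C: the reaction function gives (4/3)x_C = 59/6, hence x_C = 7.375.
P_C = 80 − 3·7.375 − 2·7.375 = 43.125.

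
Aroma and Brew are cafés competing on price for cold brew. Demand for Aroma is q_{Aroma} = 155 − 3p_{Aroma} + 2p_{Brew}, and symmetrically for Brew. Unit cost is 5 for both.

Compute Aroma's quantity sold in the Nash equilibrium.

Aroma's profit: π = (p_{Aroma} − 5)(155 − 3p_{Aroma} + 2p_{Brew}).
∂π/∂p_{Aroma} = 170 − 6p_{Aroma} + 2p_{Brew} = 0 ⇒ p_{Aroma} = 85/3 + (1/3)p_{Brew}.
Setting p_{Aroma} = p_{Brew} in the reaction function: p_{Aroma} = 85/3 + (1/3)p_{Aroma}, so p_{Aroma} = (85/3) / (2/3) = 42.5.
q_{Aroma} = 155 − 3·42.5 + 2·42.5 = 112.5.

112.5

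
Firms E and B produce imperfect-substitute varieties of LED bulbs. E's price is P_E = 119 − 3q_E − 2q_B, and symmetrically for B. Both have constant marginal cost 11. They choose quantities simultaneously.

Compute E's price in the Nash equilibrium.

51.5

Firm E's profit: π = q_E(119 − 3q_E − 2q_B) − 11q_E.
∂π/∂q_E = 108 − 6q_E − 2q_B = 0 ⇒ q_E = 18 − (1/3)q_B.
Setting q_E = q_B in the reaction function: q_E = 18 − (1/3)q_E, so q_E = 18 / (4/3) = 13.5.
P_E = 119 − 3·13.5 − 2·13.5 = 51.5.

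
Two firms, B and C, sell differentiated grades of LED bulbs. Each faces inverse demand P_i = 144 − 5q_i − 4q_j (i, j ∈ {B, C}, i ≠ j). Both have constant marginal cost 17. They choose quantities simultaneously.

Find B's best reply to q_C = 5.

Firm B's profit: π = q_B(144 − 5q_B − 4q_C) − 17q_B.
∂π/∂q_B = 127 − 10q_B − 4q_C = 0 ⇒ q_B = 12.7 − 0.4q_C.
At q_C = 5: q_B = 12.7 − 0.4·5 = 10.7.

10.7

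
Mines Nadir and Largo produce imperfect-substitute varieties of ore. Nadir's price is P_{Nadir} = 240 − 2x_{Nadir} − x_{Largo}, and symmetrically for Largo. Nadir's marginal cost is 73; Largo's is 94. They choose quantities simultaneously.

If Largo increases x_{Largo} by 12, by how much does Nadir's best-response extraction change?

Mine Nadir's profit: π = x_{Nadir}(240 − 2x_{Nadir} − x_{Largo}) − 73x_{Nadir}.
∂π/∂x_{Nadir} = 167 − 4x_{Nadir} − x_{Largo} = 0 ⇒ x_{Nadir} = 41.75 − 0.25x_{Largo}.
The reaction-function slope is −0.25, so a 12-unit rise in x_{Largo} moves x_{Nadir} by −0.25 × 12 = −3. Nadir's best response falls — the actions are strategic substitutes.

-3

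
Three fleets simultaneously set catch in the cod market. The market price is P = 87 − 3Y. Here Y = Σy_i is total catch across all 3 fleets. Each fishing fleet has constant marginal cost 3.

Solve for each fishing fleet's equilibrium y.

7

A representative fishing fleet's profit is π_i = y_i(87 − 3Y) − 3y_i, with Y = y_i + Σ_{j≠i} y_j.
First-order condition: 84 − 6y_i − 3Σ_{j≠i} y_j = 0.
With identical fishing fleets, set every y_j = y: then 84 − 6y − 6y = 0, i.e. y = 84/12 = 7.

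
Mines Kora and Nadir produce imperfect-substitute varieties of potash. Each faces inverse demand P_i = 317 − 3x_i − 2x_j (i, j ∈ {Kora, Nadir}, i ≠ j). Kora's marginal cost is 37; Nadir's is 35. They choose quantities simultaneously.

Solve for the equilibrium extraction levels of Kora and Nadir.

Mine Kora's profit: π = x_{Kora}(317 − 3x_{Kora} − 2x_{Nadir}) − 37x_{Kora}.
∂π/∂x_{Kora} = 280 − 6x_{Kora} − 2x_{Nadir} = 0 ⇒ x_{Kora} = 140/3 − (1/3)x_{Nadir}.
Similarly x_{Nadir} = 47 − (1/3)x_{Kora}.
Plugging x_{Nadir} into Kora's best response: x_{Kora} = 140/3 − (1/3)(47 − (1/3)x_{Kora}) ⇒ (8/9)x_{Kora} = 31, so x_{Kora} = 34.875.
Then x_{Nadir} = 47 − (1/3)·34.875 = 35.375.

34.875, 35.375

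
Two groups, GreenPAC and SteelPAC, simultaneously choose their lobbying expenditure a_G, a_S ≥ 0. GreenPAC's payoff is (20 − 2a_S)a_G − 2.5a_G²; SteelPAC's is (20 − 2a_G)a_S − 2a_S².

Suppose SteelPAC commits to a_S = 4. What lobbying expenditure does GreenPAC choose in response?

Expanding GreenPAC's payoff: 20a_G − 2a_Sa_G − 2.5a_G².
∂π/∂a_G = 20 − 2a_S − 5a_G = 0, so a_G = 4 − 0.4a_S.
At a_S = 4: a_G = 4 − 0.4·4 = 2.4.

2.4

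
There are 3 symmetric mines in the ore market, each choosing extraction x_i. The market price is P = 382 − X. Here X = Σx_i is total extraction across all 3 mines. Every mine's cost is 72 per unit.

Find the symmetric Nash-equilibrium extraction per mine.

A representative mine's profit is π_i = x_i(382 − X) − 72x_i, with X = x_i + Σ_{j≠i} x_j.
First-order condition: 310 − 2x_i − Σ_{j≠i} x_j = 0.
With identical mines, set every x_j = x: then 310 − 2x − 2x = 0, i.e. x = 310/4 = 77.5.

77.5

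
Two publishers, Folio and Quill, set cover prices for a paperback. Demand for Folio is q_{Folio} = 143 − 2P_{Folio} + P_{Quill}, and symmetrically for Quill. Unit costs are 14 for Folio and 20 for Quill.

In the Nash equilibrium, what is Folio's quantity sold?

87.6

Folio's profit: π = (P_{Folio} − 14)(143 − 2P_{Folio} + P_{Quill}).
∂π/∂P_{Folio} = 171 − 4P_{Folio} + P_{Quill} = 0 ⇒ P_{Folio} = 42.75 + 0.25P_{Quill}.
Similarly P_{Quill} = 45.75 + 0.25P_{Folio}.
Substituting the second reaction function into the first: P_{Folio} = 42.75 + 0.25(45.75 + 0.25P_{Folio}), which gives 0.9375P_{Folio} = 54.1875 ⇒ P_{Folio} = 57.8.
Then P_{Quill} = 45.75 + 0.25·57.8 = 60.2.
q_{Folio} = 143 − 2·57.8 + 60.2 = 87.6.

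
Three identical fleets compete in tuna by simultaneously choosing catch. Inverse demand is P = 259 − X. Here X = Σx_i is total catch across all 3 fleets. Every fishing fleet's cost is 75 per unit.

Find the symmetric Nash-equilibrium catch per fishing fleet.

46

A representative fishing fleet's profit is π_i = x_i(259 − X) − 75x_i, with X = x_i + Σ_{j≠i} x_j.
First-order condition: 184 − 2x_i − Σ_{j≠i} x_j = 0.
With identical fishing fleets, set every x_j = x: then 184 − 2x − 2x = 0, i.e. x = 184/4 = 46.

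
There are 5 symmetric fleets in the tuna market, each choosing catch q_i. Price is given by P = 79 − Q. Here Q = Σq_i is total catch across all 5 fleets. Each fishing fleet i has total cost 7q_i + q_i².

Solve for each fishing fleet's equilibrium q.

9

A representative fishing fleet's profit is π_i = q_i(79 − Q) − 7q_i − q_i², with Q = q_i + Σ_{j≠i} q_j.
First-order condition: 72 − 4q_i − Σ_{j≠i} q_j = 0.
With identical fishing fleets, set every q_j = q: then 72 − 4q − 4q = 0, i.e. q = 72/8 = 9.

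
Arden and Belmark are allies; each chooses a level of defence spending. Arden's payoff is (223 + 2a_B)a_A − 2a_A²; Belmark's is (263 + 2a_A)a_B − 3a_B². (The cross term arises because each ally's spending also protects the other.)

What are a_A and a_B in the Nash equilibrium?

93.2, 74.9

Expanding Arden's payoff: 223a_A + 2a_Ba_A − 2a_A².
∂π/∂a_A = 223 + 2a_B − 4a_A = 0, so a_A = 55.75 + 0.5a_B.
Likewise for Belmark: a_B = 263/6 + (1/3)a_A.
Substituting the second reaction function into the first: a_A = 55.75 + 0.5(263/6 + (1/3)a_A), which gives (5/6)a_A = 233/3 ⇒ a_A = 93.2.
Then a_B = 263/6 + (1/3)·93.2 = 74.9.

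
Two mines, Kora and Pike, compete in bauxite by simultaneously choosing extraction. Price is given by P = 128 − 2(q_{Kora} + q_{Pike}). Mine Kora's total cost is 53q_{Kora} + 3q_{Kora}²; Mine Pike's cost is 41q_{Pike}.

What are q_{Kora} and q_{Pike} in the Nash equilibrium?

3.5, 20

Mine Kora's profit: π = q_{Kora}(128 − 2(q_{Kora} + q_{Pike})) − 53q_{Kora} − 3q_{Kora}².
∂π/∂q_{Kora} = 75 − 10q_{Kora} − 2q_{Pike} = 0, so q_{Kora} = 7.5 − 0.2q_{Pike}.
For Pike: ∂π/∂q_{Pike} = 87 − 4q_{Pike} − 2q_{Kora} = 0 ⇒ q_{Pike} = 21.75 − 0.5q_{Kora}.
Plugging q_{Pike} into Kora's best response: q_{Kora} = 7.5 − 0.2(21.75 − 0.5q_{Kora}) ⇒ 0.9q_{Kora} = 3.15, so q_{Kora} = 3.5.
Then q_{Pike} = 21.75 − 0.5·3.5 = 20.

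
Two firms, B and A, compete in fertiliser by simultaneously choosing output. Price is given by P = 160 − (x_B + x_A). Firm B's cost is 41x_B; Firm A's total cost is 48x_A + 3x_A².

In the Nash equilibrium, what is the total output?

Firm B's profit: π = x_B(160 − (x_B + x_A)) − 41x_B.
∂π/∂x_B = 119 − 2x_B − x_A = 0, so x_B = 59.5 − 0.5x_A.
For A: ∂π/∂x_A = 112 − 8x_A − x_B = 0 ⇒ x_A = 14 − 0.125x_B.
Substituting the second reaction function into the first: x_B = 59.5 − 0.5(14 − 0.125x_B), which gives 0.9375x_B = 52.5 ⇒ x_B = 56.
Then x_A = 14 − 0.125·56 = 7.
Total output: 56 + 7 = 63.

63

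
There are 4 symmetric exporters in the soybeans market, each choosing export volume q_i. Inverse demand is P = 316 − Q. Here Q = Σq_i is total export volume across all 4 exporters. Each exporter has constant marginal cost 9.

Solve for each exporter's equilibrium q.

A representative exporter's profit is π_i = q_i(316 − Q) − 9q_i, with Q = q_i + Σ_{j≠i} q_j.
First-order condition: 307 − 2q_i − Σ_{j≠i} q_j = 0.
With identical exporters, set every q_j = q: then 307 − 2q − 3q = 0, i.e. q = 307/5 = 61.4.

61.4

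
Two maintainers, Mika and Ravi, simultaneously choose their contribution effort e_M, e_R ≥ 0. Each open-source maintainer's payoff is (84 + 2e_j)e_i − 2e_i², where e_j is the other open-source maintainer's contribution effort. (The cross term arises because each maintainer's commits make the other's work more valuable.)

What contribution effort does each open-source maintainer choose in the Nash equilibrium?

Mika's payoff is (84 + 2e_R)e_M − 2e_M².
∂π/∂e_M = 84 + 2e_R − 4e_M = 0, so e_M = 21 + 0.5e_R.
Setting e_M = e_R in the reaction function: e_M = 21 + 0.5e_M, so e_M = 21 / 0.5 = 42.

42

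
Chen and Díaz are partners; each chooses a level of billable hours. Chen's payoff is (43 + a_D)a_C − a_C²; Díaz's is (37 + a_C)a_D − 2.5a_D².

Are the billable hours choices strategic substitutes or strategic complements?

Expanding Chen's payoff: 43a_C + a_Da_C − a_C².
∂π/∂a_C = 43 + a_D − 2a_C = 0, so a_C = 21.5 + 0.5a_D.
The best-response slope da_C/da_D = 0.5 > 0: the reaction function is upward-sloping, so the choices are strategic complements.

strategic complements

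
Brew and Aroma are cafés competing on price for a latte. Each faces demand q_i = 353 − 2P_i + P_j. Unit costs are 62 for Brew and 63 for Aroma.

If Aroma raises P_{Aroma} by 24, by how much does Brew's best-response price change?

6

Brew's profit: π = (P_{Brew} − 62)(353 − 2P_{Brew} + P_{Aroma}).
∂π/∂P_{Brew} = 477 − 4P_{Brew} + P_{Aroma} = 0 ⇒ P_{Brew} = 119.25 + 0.25P_{Aroma}.
The reaction-function slope is 0.25, so a 24-unit rise in P_{Aroma} moves P_{Brew} by 0.25 × 24 = 6. Brew's best response rises — the actions are strategic complements.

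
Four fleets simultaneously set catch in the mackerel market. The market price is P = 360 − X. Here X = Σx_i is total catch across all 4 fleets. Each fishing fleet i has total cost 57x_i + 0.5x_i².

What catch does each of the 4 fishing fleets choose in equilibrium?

A representative fishing fleet's profit is π_i = x_i(360 − X) − 57x_i − 0.5x_i², with X = x_i + Σ_{j≠i} x_j.
First-order condition: 303 − 3x_i − Σ_{j≠i} x_j = 0.
In a symmetric equilibrium every fishing fleet chooses the same x, so Σ_{j≠i} x_j = 3x. The condition becomes 303 − 6x = 0, giving x = 303/6 = 50.5.

50.5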